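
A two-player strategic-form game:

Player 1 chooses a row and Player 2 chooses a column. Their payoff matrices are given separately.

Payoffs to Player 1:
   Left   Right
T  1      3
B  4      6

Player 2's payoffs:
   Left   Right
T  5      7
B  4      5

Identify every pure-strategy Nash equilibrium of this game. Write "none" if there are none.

Pure NE: (B, Right)

For each player, find the best response to each opponent profile; mutual best responses are the pure NE.
Player 1 against Left: payoffs 1, 4 → best response B.
Player 1 against Right: payoffs 3, 6 → best response B.
Player 2 against T: payoffs 5, 7 → best response Right.
Player 2 against B: payoffs 4, 5 → best response Right.
Mutual best responses: (B, Right).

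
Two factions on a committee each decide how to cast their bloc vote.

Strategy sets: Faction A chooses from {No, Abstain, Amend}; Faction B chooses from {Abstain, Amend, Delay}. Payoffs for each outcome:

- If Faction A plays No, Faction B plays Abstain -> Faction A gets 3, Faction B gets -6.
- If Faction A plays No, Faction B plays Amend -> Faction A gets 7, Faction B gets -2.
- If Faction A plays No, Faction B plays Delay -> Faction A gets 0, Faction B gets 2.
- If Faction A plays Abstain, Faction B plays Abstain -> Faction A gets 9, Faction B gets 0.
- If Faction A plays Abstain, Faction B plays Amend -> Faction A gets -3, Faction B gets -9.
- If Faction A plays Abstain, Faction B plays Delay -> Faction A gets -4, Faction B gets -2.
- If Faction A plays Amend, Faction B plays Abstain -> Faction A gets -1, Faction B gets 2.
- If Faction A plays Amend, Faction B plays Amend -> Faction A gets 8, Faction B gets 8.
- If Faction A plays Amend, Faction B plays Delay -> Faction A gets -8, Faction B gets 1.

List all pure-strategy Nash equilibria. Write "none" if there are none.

(No, Delay) and (Abstain, Abstain) and (Amend, Amend)

For each strategy profile, look for a profitable unilateral deviation.
(No, Abstain): Faction A can switch to Abstain (3 → 9). Not NE.
(No, Amend): Faction A can switch to Amend (7 → 8). Not NE.
(No, Delay): Faction A gets 0, best alternative -4; Faction B gets 2, best alternative -2. No profitable deviation — NE.
(Abstain, Abstain): Faction A gets 9, best alternative 3; Faction B gets 0, best alternative -2. No profitable deviation — NE.
(Abstain, Amend): Faction A can switch to No (-3 → 7). Not NE.
(Abstain, Delay): Faction A can switch to No (-4 → 0). Not NE.
(Amend, Abstain): Faction A can switch to No (-1 → 3). Not NE.
(Amend, Amend): Faction A gets 8, best alternative 7; Faction B gets 8, best alternative 2. No profitable deviation — NE.
(Amend, Delay): Faction A can switch to No (-8 → 0). Not NE.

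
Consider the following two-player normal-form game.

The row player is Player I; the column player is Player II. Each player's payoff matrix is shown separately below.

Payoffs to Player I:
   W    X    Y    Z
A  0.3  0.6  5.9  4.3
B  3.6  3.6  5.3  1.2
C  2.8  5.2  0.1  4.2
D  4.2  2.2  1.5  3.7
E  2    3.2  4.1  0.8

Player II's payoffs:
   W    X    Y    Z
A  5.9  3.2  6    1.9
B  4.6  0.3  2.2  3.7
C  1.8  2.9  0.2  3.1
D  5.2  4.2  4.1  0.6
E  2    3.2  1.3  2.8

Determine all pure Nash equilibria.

The pure Nash equilibria are (A, Y), (D, W).

For each player, find the best response to each opponent profile; mutual best responses are the pure NE.
Player I against W: payoffs 0.3, 3.6, 2.8, 4.2, 2 → best response D.
Player I against X: payoffs 0.6, 3.6, 5.2, 2.2, 3.2 → best response C.
Player I against Y: payoffs 5.9, 5.3, 0.1, 1.5, 4.1 → best response A.
Player I against Z: payoffs 4.3, 1.2, 4.2, 3.7, 0.8 → best response A.
Player II against A: payoffs 5.9, 3.2, 6, 1.9 → best response Y.
Player II against B: payoffs 4.6, 0.3, 2.2, 3.7 → best response W.
Player II against C: payoffs 1.8, 2.9, 0.2, 3.1 → best response Z.
Player II against D: payoffs 5.2, 4.2, 4.1, 0.6 → best response W.
Player II against E: payoffs 2, 3.2, 1.3, 2.8 → best response X.
Mutual best responses: (A, Y); (D, W).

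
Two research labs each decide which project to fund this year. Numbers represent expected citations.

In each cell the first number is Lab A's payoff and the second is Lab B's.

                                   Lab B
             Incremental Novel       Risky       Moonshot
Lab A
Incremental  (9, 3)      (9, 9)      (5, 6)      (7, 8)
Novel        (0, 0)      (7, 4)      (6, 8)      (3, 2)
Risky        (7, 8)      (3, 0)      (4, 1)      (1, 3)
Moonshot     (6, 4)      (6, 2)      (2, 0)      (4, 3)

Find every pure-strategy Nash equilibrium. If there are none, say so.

Lab A against Incremental: payoffs 9, 0, 7, 6 → best response Incremental.
Lab A against Novel: payoffs 9, 7, 3, 6 → best response Incremental.
Lab A against Risky: payoffs 5, 6, 4, 2 → best response Novel.
Lab A against Moonshot: payoffs 7, 3, 1, 4 → best response Incremental.
Lab B against Incremental: payoffs 3, 9, 6, 8 → best response Novel.
Lab B against Novel: payoffs 0, 4, 8, 2 → best response Risky.
Lab B against Risky: payoffs 8, 0, 1, 3 → best response Incremental.
Lab B against Moonshot: payoffs 4, 2, 0, 3 → best response Incremental.
Mutual best responses: (Incremental, Novel); (Novel, Risky).

(Incremental, Novel) and (Novel, Risky)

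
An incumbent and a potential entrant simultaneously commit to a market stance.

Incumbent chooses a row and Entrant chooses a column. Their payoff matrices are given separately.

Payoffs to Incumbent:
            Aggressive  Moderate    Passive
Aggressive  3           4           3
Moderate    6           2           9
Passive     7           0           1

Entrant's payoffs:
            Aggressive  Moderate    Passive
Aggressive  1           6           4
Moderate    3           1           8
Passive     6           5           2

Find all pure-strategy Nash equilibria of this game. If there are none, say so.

(Aggressive, Aggressive): Incumbent can switch to Moderate (3 → 6). Not NE.
(Aggressive, Moderate): Incumbent gets 4, best alternative 2; Entrant gets 6, best alternative 4. No profitable deviation — NE.
(Aggressive, Passive): Incumbent can switch to Moderate (3 → 9). Not NE.
(Moderate, Aggressive): Incumbent can switch to Passive (6 → 7). Not NE.
(Moderate, Moderate): Incumbent can switch to Aggressive (2 → 4). Not NE.
(Moderate, Passive): Incumbent gets 9, best alternative 3; Entrant gets 8, best alternative 3. No profitable deviation — NE.
(Passive, Aggressive): Incumbent gets 7, best alternative 6; Entrant gets 6, best alternative 5. No profitable deviation — NE.
(Passive, Moderate): Incumbent can switch to Aggressive (0 → 4). Not NE.
(Passive, Passive): Incumbent can switch to Aggressive (1 → 3). Not NE.

Pure-strategy Nash equilibria: (Aggressive, Moderate), (Moderate, Passive), (Passive, Aggressive)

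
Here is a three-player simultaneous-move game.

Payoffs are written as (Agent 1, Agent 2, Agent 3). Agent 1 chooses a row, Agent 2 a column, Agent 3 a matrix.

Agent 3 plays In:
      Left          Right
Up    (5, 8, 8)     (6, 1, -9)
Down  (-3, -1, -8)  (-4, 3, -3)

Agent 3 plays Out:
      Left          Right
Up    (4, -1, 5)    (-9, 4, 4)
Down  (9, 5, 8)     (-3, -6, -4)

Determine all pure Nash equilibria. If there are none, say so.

Agent 1 against (Left, In): payoffs 5, -3 → best response Up.
Agent 1 against (Left, Out): payoffs 4, 9 → best response Down.
Agent 1 against (Right, In): payoffs 6, -4 → best response Up.
Agent 1 against (Right, Out): payoffs -9, -3 → best response Down.
Agent 2 against (Up, In): payoffs 8, 1 → best response Left.
Agent 2 against (Up, Out): payoffs -1, 4 → best response Right.
Agent 2 against (Down, In): payoffs -1, 3 → best response Right.
Agent 2 against (Down, Out): payoffs 5, -6 → best response Left.
Agent 3 against (Up, Left): payoffs 8, 5 → best response In.
Agent 3 against (Up, Right): payoffs -9, 4 → best response Out.
Agent 3 against (Down, Left): payoffs -8, 8 → best response Out.
Agent 3 against (Down, Right): payoffs -3, -4 → best response In.
Mutual best responses: (Up, Left, In); (Down, Left, Out).

The pure Nash equilibria are (Up, Left, In) and (Down, Left, Out).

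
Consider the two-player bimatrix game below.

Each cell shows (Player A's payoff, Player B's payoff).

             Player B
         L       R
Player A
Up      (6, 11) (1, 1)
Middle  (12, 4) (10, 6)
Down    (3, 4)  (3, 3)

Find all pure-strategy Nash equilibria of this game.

Player A against L: payoffs 6, 12, 3 → best response Middle.
Player A against R: payoffs 1, 10, 3 → best response Middle.
Player B against Up: payoffs 11, 1 → best response L.
Player B against Middle: payoffs 4, 6 → best response R.
Player B against Down: payoffs 4, 3 → best response L.
Mutual best responses: (Middle, R).

Pure NE: (Middle, R)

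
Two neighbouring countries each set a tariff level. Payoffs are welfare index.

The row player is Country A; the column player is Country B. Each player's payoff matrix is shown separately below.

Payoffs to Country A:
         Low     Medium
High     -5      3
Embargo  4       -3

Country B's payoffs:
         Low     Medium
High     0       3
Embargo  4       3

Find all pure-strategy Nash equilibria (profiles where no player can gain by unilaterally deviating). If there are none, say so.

Country A against Low: payoffs -5, 4 → best response Embargo.
Country A against Medium: payoffs 3, -3 → best response High.
Country B against High: payoffs 0, 3 → best response Medium.
Country B against Embargo: payoffs 4, 3 → best response Low.
Mutual best responses: (High, Medium); (Embargo, Low).

(High, Medium) and (Embargo, Low)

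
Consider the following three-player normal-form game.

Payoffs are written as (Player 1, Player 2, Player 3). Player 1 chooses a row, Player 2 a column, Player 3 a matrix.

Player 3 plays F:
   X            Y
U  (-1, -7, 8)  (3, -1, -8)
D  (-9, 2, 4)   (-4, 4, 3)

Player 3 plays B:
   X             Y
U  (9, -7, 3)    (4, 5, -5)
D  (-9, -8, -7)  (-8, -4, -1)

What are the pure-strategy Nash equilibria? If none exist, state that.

Pure NE: (U, Y, B)

(U, X, F): Player 2 can switch to Y (-7 → -1). Not NE.
(U, X, B): Player 2 can switch to Y (-7 → 5). Not NE.
(U, Y, F): Player 3 can switch to B (-8 → -5). Not NE.
(U, Y, B): Player 1 gets 4, best alternative -8; Player 2 gets 5, best alternative -7; Player 3 gets -5, best alternative -8. No profitable deviation — NE.
(D, X, F): Player 1 can switch to U (-9 → -1). Not NE.
(D, X, B): Player 1 can switch to U (-9 → 9). Not NE.
(D, Y, F): Player 1 can switch to U (-4 → 3). Not NE.
(D, Y, B): Player 1 can switch to U (-8 → 4). Not NE.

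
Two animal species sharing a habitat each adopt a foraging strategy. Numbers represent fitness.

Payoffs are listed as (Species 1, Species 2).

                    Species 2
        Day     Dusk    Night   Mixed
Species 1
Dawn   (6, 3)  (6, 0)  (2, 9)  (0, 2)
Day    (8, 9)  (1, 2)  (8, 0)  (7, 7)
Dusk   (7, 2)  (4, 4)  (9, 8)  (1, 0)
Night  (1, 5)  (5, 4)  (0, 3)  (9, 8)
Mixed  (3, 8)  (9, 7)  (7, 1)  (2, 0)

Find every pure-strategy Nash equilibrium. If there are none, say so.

The pure Nash equilibria are (Day, Day); (Dusk, Night); (Night, Mixed).

Species 1 against Day: payoffs 6, 8, 7, 1, 3 → best response Day.
Species 1 against Dusk: payoffs 6, 1, 4, 5, 9 → best response Mixed.
Species 1 against Night: payoffs 2, 8, 9, 0, 7 → best response Dusk.
Species 1 against Mixed: payoffs 0, 7, 1, 9, 2 → best response Night.
Species 2 against Dawn: payoffs 3, 0, 9, 2 → best response Night.
Species 2 against Day: payoffs 9, 2, 0, 7 → best response Day.
Species 2 against Dusk: payoffs 2, 4, 8, 0 → best response Night.
Species 2 against Night: payoffs 5, 4, 3, 8 → best response Mixed.
Species 2 against Mixed: payoffs 8, 7, 1, 0 → best response Day.
Mutual best responses: (Day, Day); (Dusk, Night); (Night, Mixed).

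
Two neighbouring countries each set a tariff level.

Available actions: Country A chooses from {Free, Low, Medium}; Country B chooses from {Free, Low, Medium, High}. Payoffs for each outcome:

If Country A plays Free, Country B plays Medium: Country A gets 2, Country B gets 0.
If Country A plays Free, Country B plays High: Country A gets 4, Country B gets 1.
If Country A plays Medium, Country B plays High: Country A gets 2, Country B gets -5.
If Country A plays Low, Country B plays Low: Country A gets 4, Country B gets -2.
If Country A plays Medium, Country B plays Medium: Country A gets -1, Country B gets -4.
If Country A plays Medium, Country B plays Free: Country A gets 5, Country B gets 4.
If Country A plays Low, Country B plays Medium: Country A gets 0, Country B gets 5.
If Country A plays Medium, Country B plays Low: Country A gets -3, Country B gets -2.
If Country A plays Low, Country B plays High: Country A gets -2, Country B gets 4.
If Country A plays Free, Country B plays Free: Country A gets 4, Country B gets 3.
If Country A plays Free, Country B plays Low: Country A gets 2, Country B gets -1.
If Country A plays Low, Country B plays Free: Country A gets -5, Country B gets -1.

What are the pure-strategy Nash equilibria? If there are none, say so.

Country A against Free: payoffs 4, -5, 5 → best response Medium.
Country A against Low: payoffs 2, 4, -3 → best response Low.
Country A against Medium: payoffs 2, 0, -1 → best response Free.
Country A against High: payoffs 4, -2, 2 → best response Free.
Country B against Free: payoffs 3, -1, 0, 1 → best response Free.
Country B against Low: payoffs -1, -2, 5, 4 → best response Medium.
Country B against Medium: payoffs 4, -2, -4, -5 → best response Free.
Mutual best responses: (Medium, Free).

Pure NE: (Medium, Free)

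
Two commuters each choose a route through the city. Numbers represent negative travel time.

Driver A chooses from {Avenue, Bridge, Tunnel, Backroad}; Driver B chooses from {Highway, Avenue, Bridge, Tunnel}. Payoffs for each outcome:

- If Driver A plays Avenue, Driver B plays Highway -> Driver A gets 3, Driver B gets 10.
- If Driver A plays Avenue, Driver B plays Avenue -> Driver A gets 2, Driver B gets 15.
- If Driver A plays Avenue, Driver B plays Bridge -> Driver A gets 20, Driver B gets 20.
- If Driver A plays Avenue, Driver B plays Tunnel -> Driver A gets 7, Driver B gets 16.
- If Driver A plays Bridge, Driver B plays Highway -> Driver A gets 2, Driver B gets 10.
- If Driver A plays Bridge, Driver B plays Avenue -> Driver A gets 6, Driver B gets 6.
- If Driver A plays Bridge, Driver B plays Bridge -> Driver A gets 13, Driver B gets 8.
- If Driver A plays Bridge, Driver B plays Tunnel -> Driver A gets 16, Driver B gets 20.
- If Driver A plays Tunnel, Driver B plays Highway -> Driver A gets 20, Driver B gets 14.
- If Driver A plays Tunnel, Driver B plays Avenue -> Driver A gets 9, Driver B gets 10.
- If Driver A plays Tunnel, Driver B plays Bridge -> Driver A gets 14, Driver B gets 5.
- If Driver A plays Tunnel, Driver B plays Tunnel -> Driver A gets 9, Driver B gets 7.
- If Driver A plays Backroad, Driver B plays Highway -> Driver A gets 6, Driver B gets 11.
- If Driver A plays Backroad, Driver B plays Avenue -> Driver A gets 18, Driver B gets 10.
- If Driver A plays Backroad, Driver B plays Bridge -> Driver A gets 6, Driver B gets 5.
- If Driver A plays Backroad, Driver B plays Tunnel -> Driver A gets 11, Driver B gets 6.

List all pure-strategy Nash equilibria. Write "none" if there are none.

For each strategy profile, look for a profitable unilateral deviation.
(Avenue, Highway): Driver A can switch to Tunnel (3 → 20). Not NE.
(Avenue, Avenue): Driver A can switch to Bridge (2 → 6). Not NE.
(Avenue, Bridge): Driver A gets 20, best alternative 14; Driver B gets 20, best alternative 16. No profitable deviation — NE.
(Avenue, Tunnel): Driver A can switch to Bridge (7 → 16). Not NE.
(Bridge, Highway): Driver A can switch to Avenue (2 → 3). Not NE.
(Bridge, Avenue): Driver A can switch to Tunnel (6 → 9). Not NE.
(Bridge, Bridge): Driver A can switch to Avenue (13 → 20). Not NE.
(Bridge, Tunnel): Driver A gets 16, best alternative 11; Driver B gets 20, best alternative 10. No profitable deviation — NE.
(Tunnel, Highway): Driver A gets 20, best alternative 6; Driver B gets 14, best alternative 10. No profitable deviation — NE.
(Tunnel, Avenue): Driver A can switch to Backroad (9 → 18). Not NE.
(Tunnel, Bridge): Driver A can switch to Avenue (14 → 20). Not NE.
(Tunnel, Tunnel): Driver A can switch to Bridge (9 → 16). Not NE.
(Backroad, Highway): Driver A can switch to Tunnel (6 → 20). Not NE.
(Backroad, Avenue): Driver B can switch to Highway (10 → 11). Not NE.
(Backroad, Bridge): Driver A can switch to Avenue (6 → 20). Not NE.
(The remaining 1 profile has a profitable deviation by the same check.)

Pure-strategy Nash equilibria: (Avenue, Bridge); (Bridge, Tunnel); (Tunnel, Highway)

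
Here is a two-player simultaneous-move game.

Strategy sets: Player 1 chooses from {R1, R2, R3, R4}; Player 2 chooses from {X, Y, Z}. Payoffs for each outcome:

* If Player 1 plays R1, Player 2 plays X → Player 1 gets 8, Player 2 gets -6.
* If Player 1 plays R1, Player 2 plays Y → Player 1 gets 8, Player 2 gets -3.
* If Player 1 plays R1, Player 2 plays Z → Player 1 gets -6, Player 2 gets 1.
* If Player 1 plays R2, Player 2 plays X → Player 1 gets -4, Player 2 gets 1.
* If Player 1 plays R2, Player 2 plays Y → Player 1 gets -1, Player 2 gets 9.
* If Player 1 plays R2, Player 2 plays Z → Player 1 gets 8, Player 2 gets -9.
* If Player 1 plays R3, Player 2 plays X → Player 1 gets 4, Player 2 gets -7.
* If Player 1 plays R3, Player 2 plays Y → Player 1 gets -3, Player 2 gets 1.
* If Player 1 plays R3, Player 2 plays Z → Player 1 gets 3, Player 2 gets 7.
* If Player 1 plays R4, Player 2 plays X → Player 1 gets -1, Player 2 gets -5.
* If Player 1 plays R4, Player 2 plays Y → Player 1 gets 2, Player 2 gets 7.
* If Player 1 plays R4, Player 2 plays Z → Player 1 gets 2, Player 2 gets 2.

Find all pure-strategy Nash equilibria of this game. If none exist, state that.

Mark each player's best response to every combination of opponents' strategies; a profile where every player is best-responding is a pure Nash equilibrium.
Player 1 against X: payoffs 8, -4, 4, -1 → best response R1.
Player 1 against Y: payoffs 8, -1, -3, 2 → best response R1.
Player 1 against Z: payoffs -6, 8, 3, 2 → best response R2.
Player 2 against R1: payoffs -6, -3, 1 → best response Z.
Player 2 against R2: payoffs 1, 9, -9 → best response Y.
Player 2 against R3: payoffs -7, 1, 7 → best response Z.
Player 2 against R4: payoffs -5, 7, 2 → best response Y.
No profile is a mutual best response for all players.

This game has no pure Nash equilibrium.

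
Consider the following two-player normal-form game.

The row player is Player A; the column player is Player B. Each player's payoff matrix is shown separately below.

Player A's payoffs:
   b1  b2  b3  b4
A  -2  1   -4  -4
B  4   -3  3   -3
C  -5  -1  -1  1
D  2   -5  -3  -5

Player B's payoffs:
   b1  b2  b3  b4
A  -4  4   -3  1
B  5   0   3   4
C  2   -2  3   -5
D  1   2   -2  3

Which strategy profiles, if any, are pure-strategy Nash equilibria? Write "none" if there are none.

(A, b2) and (B, b1)

For each strategy profile, look for a profitable unilateral deviation.
(A, b1): Player A can switch to B (-2 → 4). Not NE.
(A, b2): Player A gets 1, best alternative -1; Player B gets 4, best alternative 1. No profitable deviation — NE.
(A, b3): Player A can switch to B (-4 → 3). Not NE.
(A, b4): Player A can switch to B (-4 → -3). Not NE.
(B, b1): Player A gets 4, best alternative 2; Player B gets 5, best alternative 4. No profitable deviation — NE.
(B, b2): Player A can switch to A (-3 → 1). Not NE.
(B, b3): Player B can switch to b1 (3 → 5). Not NE.
(B, b4): Player A can switch to C (-3 → 1). Not NE.
(C, b1): Player A can switch to A (-5 → -2). Not NE.
(C, b2): Player A can switch to A (-1 → 1). Not NE.
(C, b3): Player A can switch to B (-1 → 3). Not NE.
(C, b4): Player B can switch to b1 (-5 → 2). Not NE.
(The remaining 4 profiles each have a profitable deviation by the same check.)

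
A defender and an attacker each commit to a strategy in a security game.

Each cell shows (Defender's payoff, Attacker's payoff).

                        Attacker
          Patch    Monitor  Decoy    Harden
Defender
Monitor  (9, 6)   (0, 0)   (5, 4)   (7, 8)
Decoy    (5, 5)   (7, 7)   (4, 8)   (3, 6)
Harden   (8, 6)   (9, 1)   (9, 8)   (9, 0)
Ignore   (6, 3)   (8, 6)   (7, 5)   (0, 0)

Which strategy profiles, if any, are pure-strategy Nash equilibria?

(Harden, Decoy)

(Monitor, Patch): Attacker can switch to Harden (6 → 8). Not NE.
(Monitor, Monitor): Defender can switch to Decoy (0 → 7). Not NE.
(Monitor, Decoy): Defender can switch to Harden (5 → 9). Not NE.
(Monitor, Harden): Defender can switch to Harden (7 → 9). Not NE.
(Decoy, Patch): Defender can switch to Monitor (5 → 9). Not NE.
(Decoy, Monitor): Defender can switch to Harden (7 → 9). Not NE.
(Decoy, Decoy): Defender can switch to Monitor (4 → 5). Not NE.
(Decoy, Harden): Defender can switch to Monitor (3 → 7). Not NE.
(Harden, Decoy): Defender gets 9, best alternative 7; Attacker gets 8, best alternative 6. No profitable deviation — NE.
(The remaining 7 profiles each have a profitable deviation by the same check.)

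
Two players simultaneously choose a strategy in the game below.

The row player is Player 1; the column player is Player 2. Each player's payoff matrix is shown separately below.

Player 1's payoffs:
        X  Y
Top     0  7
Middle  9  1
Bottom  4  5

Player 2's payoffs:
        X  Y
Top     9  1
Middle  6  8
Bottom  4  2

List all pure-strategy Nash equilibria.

This game has no pure Nash equilibrium.

Player 1 against X: payoffs 0, 9, 4 → best response Middle.
Player 1 against Y: payoffs 7, 1, 5 → best response Top.
Player 2 against Top: payoffs 9, 1 → best response X.
Player 2 against Middle: payoffs 6, 8 → best response Y.
Player 2 against Bottom: payoffs 4, 2 → best response X.
No profile is a mutual best response for all players.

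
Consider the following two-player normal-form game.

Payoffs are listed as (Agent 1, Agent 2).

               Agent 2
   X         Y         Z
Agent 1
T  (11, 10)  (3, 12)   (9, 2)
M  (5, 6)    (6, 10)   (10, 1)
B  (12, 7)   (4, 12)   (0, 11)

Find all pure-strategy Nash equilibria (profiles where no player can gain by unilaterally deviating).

The unique pure-strategy Nash equilibrium is (M, Y).

For each player, find the best response to each opponent profile; mutual best responses are the pure NE.
Agent 1 against X: payoffs 11, 5, 12 → best response B.
Agent 1 against Y: payoffs 3, 6, 4 → best response M.
Agent 1 against Z: payoffs 9, 10, 0 → best response M.
Agent 2 against T: payoffs 10, 12, 2 → best response Y.
Agent 2 against M: payoffs 6, 10, 1 → best response Y.
Agent 2 against B: payoffs 7, 12, 11 → best response Y.
Mutual best responses: (M, Y).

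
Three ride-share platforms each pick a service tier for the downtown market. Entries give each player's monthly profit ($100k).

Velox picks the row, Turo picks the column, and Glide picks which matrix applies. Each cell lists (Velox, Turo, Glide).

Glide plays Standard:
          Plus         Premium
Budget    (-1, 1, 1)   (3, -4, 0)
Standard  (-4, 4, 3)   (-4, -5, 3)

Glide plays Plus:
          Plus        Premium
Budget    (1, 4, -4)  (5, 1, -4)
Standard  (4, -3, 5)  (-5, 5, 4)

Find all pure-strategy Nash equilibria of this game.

(Budget, Plus, Standard): Velox gets -1, best alternative -4; Turo gets 1, best alternative -4; Glide gets 1, best alternative -4. No profitable deviation — NE.
(Budget, Plus, Plus): Velox can switch to Standard (1 → 4). Not NE.
(Budget, Premium, Standard): Turo can switch to Plus (-4 → 1). Not NE.
(Budget, Premium, Plus): Turo can switch to Plus (1 → 4). Not NE.
(Standard, Plus, Standard): Velox can switch to Budget (-4 → -1). Not NE.
(Standard, Plus, Plus): Turo can switch to Premium (-3 → 5). Not NE.
(Standard, Premium, Standard): Velox can switch to Budget (-4 → 3). Not NE.
(Standard, Premium, Plus): Velox can switch to Budget (-5 → 5). Not NE.

Pure NE: (Budget, Plus, Standard)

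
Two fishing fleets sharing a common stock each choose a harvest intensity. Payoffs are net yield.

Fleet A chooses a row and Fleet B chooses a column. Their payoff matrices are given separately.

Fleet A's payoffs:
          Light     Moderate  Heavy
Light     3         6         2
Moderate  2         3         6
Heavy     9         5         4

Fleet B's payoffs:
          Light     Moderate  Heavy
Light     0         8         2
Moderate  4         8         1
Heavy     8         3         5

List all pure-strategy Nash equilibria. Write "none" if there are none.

Mark each player's best response to every combination of opponents' strategies; a profile where every player is best-responding is a pure Nash equilibrium.
Fleet A against Light: payoffs 3, 2, 9 → best response Heavy.
Fleet A against Moderate: payoffs 6, 3, 5 → best response Light.
Fleet A against Heavy: payoffs 2, 6, 4 → best response Moderate.
Fleet B against Light: payoffs 0, 8, 2 → best response Moderate.
Fleet B against Moderate: payoffs 4, 8, 1 → best response Moderate.
Fleet B against Heavy: payoffs 8, 3, 5 → best response Light.
Mutual best responses: (Light, Moderate); (Heavy, Light).

(Light, Moderate) and (Heavy, Light)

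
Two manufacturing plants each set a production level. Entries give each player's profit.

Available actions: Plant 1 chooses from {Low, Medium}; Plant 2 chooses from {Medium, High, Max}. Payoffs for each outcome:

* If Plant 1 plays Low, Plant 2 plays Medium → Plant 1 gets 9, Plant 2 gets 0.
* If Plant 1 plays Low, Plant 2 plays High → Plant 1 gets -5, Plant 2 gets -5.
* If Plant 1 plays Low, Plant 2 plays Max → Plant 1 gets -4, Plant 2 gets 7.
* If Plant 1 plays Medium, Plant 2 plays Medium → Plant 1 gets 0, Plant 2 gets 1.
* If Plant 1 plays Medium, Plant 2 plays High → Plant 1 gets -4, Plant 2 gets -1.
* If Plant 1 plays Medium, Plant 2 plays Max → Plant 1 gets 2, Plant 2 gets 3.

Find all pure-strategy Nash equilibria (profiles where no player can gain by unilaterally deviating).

The unique pure-strategy Nash equilibrium is (Medium, Max).

Mark each player's best response to every combination of opponents' strategies; a profile where every player is best-responding is a pure Nash equilibrium.
Plant 1 against Medium: payoffs 9, 0 → best response Low.
Plant 1 against High: payoffs -5, -4 → best response Medium.
Plant 1 against Max: payoffs -4, 2 → best response Medium.
Plant 2 against Low: payoffs 0, -5, 7 → best response Max.
Plant 2 against Medium: payoffs 1, -1, 3 → best response Max.
Mutual best responses: (Medium, Max).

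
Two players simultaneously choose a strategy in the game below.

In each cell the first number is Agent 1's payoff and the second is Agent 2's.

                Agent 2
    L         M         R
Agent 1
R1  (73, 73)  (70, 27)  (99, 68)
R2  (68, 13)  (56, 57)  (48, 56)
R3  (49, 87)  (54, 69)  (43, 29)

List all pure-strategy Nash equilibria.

Agent 1 against L: payoffs 73, 68, 49 → best response R1.
Agent 1 against M: payoffs 70, 56, 54 → best response R1.
Agent 1 against R: payoffs 99, 48, 43 → best response R1.
Agent 2 against R1: payoffs 73, 27, 68 → best response L.
Agent 2 against R2: payoffs 13, 57, 56 → best response M.
Agent 2 against R3: payoffs 87, 69, 29 → best response L.
Mutual best responses: (R1, L).

Pure NE: (R1, L)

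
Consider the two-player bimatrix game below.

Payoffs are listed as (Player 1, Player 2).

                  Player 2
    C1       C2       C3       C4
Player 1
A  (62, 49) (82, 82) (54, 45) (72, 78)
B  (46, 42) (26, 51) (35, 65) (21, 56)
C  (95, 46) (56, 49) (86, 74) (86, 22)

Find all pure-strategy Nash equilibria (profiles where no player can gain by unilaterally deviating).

The pure Nash equilibria are (A, C2); (C, C3).

Player 1 against C1: payoffs 62, 46, 95 → best response C.
Player 1 against C2: payoffs 82, 26, 56 → best response A.
Player 1 against C3: payoffs 54, 35, 86 → best response C.
Player 1 against C4: payoffs 72, 21, 86 → best response C.
Player 2 against A: payoffs 49, 82, 45, 78 → best response C2.
Player 2 against B: payoffs 42, 51, 65, 56 → best response C3.
Player 2 against C: payoffs 46, 49, 74, 22 → best response C3.
Mutual best responses: (A, C2); (C, C3).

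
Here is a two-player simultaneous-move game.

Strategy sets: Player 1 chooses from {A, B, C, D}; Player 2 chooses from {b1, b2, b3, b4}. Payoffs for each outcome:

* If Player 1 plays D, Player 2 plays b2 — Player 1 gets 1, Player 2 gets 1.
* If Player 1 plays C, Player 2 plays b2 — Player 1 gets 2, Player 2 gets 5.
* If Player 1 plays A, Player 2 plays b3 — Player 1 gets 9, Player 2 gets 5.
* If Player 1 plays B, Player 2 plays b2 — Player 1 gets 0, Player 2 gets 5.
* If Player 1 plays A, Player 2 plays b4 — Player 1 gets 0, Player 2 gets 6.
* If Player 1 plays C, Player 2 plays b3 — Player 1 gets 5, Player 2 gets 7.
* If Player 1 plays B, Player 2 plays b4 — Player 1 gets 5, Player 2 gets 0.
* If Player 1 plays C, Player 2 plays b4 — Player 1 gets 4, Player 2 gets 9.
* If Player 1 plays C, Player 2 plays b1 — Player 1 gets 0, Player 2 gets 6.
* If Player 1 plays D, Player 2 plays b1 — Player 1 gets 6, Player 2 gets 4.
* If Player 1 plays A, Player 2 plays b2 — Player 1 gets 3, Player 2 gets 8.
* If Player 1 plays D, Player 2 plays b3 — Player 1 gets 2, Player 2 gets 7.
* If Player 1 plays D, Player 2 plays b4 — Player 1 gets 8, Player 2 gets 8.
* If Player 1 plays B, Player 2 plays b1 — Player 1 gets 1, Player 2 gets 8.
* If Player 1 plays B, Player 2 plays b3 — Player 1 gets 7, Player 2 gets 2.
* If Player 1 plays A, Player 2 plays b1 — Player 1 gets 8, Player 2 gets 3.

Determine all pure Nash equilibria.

For each player, find the best response to each opponent profile; mutual best responses are the pure NE.
Player 1 against b1: payoffs 8, 1, 0, 6 → best response A.
Player 1 against b2: payoffs 3, 0, 2, 1 → best response A.
Player 1 against b3: payoffs 9, 7, 5, 2 → best response A.
Player 1 against b4: payoffs 0, 5, 4, 8 → best response D.
Player 2 against A: payoffs 3, 8, 5, 6 → best response b2.
Player 2 against B: payoffs 8, 5, 2, 0 → best response b1.
Player 2 against C: payoffs 6, 5, 7, 9 → best response b4.
Player 2 against D: payoffs 4, 1, 7, 8 → best response b4.
Mutual best responses: (A, b2); (D, b4).

Pure-strategy Nash equilibria: (A, b2); (D, b4)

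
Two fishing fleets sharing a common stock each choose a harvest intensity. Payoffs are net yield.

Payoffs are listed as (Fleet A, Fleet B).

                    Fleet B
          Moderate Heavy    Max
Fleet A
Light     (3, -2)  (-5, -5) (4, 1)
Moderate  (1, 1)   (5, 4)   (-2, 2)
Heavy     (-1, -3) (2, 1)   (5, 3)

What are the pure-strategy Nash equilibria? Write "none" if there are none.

(Moderate, Heavy), (Heavy, Max)

For each player, find the best response to each opponent profile; mutual best responses are the pure NE.
Fleet A against Moderate: payoffs 3, 1, -1 → best response Light.
Fleet A against Heavy: payoffs -5, 5, 2 → best response Moderate.
Fleet A against Max: payoffs 4, -2, 5 → best response Heavy.
Fleet B against Light: payoffs -2, -5, 1 → best response Max.
Fleet B against Moderate: payoffs 1, 4, 2 → best response Heavy.
Fleet B against Heavy: payoffs -3, 1, 3 → best response Max.
Mutual best responses: (Moderate, Heavy); (Heavy, Max).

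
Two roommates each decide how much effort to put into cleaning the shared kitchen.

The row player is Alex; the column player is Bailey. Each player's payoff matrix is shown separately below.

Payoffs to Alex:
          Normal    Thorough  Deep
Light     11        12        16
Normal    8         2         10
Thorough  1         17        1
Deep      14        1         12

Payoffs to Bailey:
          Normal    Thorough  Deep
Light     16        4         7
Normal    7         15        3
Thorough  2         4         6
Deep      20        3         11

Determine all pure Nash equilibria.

(Light, Normal): Alex can switch to Deep (11 → 14). Not NE.
(Light, Thorough): Alex can switch to Thorough (12 → 17). Not NE.
(Light, Deep): Bailey can switch to Normal (7 → 16). Not NE.
(Normal, Normal): Alex can switch to Light (8 → 11). Not NE.
(Normal, Thorough): Alex can switch to Light (2 → 12). Not NE.
(Normal, Deep): Alex can switch to Light (10 → 16). Not NE.
(Thorough, Normal): Alex can switch to Light (1 → 11). Not NE.
(Thorough, Thorough): Bailey can switch to Deep (4 → 6). Not NE.
(Deep, Normal): Alex gets 14, best alternative 11; Bailey gets 20, best alternative 11. No profitable deviation — NE.
(The remaining 3 profiles each have a profitable deviation by the same check.)

(Deep, Normal)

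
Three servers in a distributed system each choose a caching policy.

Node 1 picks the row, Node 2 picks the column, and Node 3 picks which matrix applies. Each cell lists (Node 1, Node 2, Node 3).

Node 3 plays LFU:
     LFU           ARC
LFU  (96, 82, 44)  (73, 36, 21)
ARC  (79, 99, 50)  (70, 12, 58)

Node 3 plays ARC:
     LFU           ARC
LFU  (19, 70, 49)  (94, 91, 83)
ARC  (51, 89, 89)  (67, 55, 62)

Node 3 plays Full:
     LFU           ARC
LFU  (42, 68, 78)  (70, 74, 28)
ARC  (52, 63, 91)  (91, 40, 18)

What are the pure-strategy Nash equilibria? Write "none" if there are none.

Node 1 against (LFU, LFU): payoffs 96, 79 → best response LFU.
Node 1 against (LFU, ARC): payoffs 19, 51 → best response ARC.
Node 1 against (LFU, Full): payoffs 42, 52 → best response ARC.
Node 1 against (ARC, LFU): payoffs 73, 70 → best response LFU.
Node 1 against (ARC, ARC): payoffs 94, 67 → best response LFU.
Node 1 against (ARC, Full): payoffs 70, 91 → best response ARC.
Node 2 against (LFU, LFU): payoffs 82, 36 → best response LFU.
Node 2 against (LFU, ARC): payoffs 70, 91 → best response ARC.
Node 2 against (LFU, Full): payoffs 68, 74 → best response ARC.
Node 2 against (ARC, LFU): payoffs 99, 12 → best response LFU.
Node 2 against (ARC, ARC): payoffs 89, 55 → best response LFU.
Node 2 against (ARC, Full): payoffs 63, 40 → best response LFU.
Node 3 against (LFU, LFU): payoffs 44, 49, 78 → best response Full.
Node 3 against (LFU, ARC): payoffs 21, 83, 28 → best response ARC.
Node 3 against (ARC, LFU): payoffs 50, 89, 91 → best response Full.
Node 3 against (ARC, ARC): payoffs 58, 62, 18 → best response ARC.
Mutual best responses: (LFU, ARC, ARC); (ARC, LFU, Full).

(LFU, ARC, ARC); (ARC, LFU, Full)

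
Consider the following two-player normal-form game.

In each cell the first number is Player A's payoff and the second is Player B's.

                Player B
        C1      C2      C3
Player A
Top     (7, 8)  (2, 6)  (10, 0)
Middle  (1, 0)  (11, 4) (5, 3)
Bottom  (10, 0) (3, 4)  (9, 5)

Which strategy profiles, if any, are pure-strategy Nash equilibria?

Pure NE: (Middle, C2)

Player A against C1: payoffs 7, 1, 10 → best response Bottom.
Player A against C2: payoffs 2, 11, 3 → best response Middle.
Player A against C3: payoffs 10, 5, 9 → best response Top.
Player B against Top: payoffs 8, 6, 0 → best response C1.
Player B against Middle: payoffs 0, 4, 3 → best response C2.
Player B against Bottom: payoffs 0, 4, 5 → best response C3.
Mutual best responses: (Middle, C2).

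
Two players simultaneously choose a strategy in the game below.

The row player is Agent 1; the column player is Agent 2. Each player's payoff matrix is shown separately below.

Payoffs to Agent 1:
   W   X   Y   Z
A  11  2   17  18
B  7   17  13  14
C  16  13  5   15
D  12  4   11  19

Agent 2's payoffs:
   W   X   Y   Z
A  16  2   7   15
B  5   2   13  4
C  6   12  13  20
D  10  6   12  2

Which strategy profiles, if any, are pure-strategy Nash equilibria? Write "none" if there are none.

This game has no pure Nash equilibrium.

Check each profile: it is a Nash equilibrium iff no player can strictly gain by switching unilaterally.
(A, W): Agent 1 can switch to C (11 → 16). Not NE.
(A, X): Agent 1 can switch to B (2 → 17). Not NE.
(A, Y): Agent 2 can switch to W (7 → 16). Not NE.
(A, Z): Agent 1 can switch to D (18 → 19). Not NE.
(B, W): Agent 1 can switch to A (7 → 11). Not NE.
(B, X): Agent 2 can switch to W (2 → 5). Not NE.
(The remaining 10 profiles each have a profitable deviation by the same check.)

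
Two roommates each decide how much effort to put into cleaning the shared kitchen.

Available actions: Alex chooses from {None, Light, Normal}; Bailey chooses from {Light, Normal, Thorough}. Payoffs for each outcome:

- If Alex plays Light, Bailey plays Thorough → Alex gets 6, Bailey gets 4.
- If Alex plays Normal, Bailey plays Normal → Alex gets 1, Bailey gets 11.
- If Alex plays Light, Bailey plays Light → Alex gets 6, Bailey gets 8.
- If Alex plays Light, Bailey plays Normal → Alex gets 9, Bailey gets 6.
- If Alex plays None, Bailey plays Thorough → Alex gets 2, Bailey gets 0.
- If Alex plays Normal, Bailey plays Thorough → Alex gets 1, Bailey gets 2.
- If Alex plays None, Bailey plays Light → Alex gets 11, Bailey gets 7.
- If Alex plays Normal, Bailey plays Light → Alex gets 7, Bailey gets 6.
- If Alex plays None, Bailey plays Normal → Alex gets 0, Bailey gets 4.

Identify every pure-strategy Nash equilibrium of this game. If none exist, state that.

For each player, find the best response to each opponent profile; mutual best responses are the pure NE.
Alex against Light: payoffs 11, 6, 7 → best response None.
Alex against Normal: payoffs 0, 9, 1 → best response Light.
Alex against Thorough: payoffs 2, 6, 1 → best response Light.
Bailey against None: payoffs 7, 4, 0 → best response Light.
Bailey against Light: payoffs 8, 6, 4 → best response Light.
Bailey against Normal: payoffs 6, 11, 2 → best response Normal.
Mutual best responses: (None, Light).

The unique pure-strategy Nash equilibrium is (None, Light).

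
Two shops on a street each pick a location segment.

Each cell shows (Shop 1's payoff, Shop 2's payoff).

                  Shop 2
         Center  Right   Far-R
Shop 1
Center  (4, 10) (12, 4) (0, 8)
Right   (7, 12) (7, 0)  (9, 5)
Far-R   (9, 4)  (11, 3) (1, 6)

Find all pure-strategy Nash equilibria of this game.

No pure-strategy Nash equilibrium.

(Center, Center): Shop 1 can switch to Right (4 → 7). Not NE.
(Center, Right): Shop 2 can switch to Center (4 → 10). Not NE.
(Center, Far-R): Shop 1 can switch to Right (0 → 9). Not NE.
(Right, Center): Shop 1 can switch to Far-R (7 → 9). Not NE.
(Right, Right): Shop 1 can switch to Center (7 → 12). Not NE.
(Right, Far-R): Shop 2 can switch to Center (5 → 12). Not NE.
(The remaining 3 profiles each have a profitable deviation by the same check.)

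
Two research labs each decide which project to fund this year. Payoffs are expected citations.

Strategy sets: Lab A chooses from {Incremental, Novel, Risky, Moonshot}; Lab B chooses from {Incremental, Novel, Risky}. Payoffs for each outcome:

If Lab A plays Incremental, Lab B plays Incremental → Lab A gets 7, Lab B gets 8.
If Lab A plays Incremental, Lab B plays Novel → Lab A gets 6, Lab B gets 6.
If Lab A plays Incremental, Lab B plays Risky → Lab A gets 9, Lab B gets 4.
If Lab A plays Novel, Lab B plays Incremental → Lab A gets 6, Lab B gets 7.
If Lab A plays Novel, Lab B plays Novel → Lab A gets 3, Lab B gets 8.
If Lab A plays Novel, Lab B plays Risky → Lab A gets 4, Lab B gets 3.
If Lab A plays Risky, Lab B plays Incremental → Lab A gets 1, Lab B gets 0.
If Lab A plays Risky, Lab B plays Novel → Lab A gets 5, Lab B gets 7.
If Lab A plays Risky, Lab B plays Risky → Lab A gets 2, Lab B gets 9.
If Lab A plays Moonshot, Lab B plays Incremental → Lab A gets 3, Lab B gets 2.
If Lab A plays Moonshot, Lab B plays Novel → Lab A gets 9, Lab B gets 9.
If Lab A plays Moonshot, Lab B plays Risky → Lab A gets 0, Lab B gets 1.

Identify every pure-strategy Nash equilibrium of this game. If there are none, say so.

Pure-strategy Nash equilibria: (Incremental, Incremental), (Moonshot, Novel)

Lab A against Incremental: payoffs 7, 6, 1, 3 → best response Incremental.
Lab A against Novel: payoffs 6, 3, 5, 9 → best response Moonshot.
Lab A against Risky: payoffs 9, 4, 2, 0 → best response Incremental.
Lab B against Incremental: payoffs 8, 6, 4 → best response Incremental.
Lab B against Novel: payoffs 7, 8, 3 → best response Novel.
Lab B against Risky: payoffs 0, 7, 9 → best response Risky.
Lab B against Moonshot: payoffs 2, 9, 1 → best response Novel.
Mutual best responses: (Incremental, Incremental); (Moonshot, Novel).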